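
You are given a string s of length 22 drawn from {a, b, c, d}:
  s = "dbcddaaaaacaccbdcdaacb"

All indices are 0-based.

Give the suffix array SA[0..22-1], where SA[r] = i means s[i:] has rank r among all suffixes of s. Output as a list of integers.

[5, 6, 7, 8, 18, 9, 19, 11, 21, 1, 14, 10, 20, 13, 12, 16, 2, 4, 17, 0, 15, 3]

rank→(start, suffix):
  0 → (5, 'aaaaacaccbdcdaacb')
  1 → (6, 'aaaacaccbdcdaacb')
  2 → (7, 'aaacaccbdcdaacb')
  3 → (8, 'aacaccbdcdaacb')
  4 → (18, 'aacb')
  5 → (9, 'acaccbdcdaacb')
  6 → (19, 'acb')
  7 → (11, 'accbdcdaacb')
  8 → (21, 'b')
  9 → (1, 'bcddaaaaacaccbdcdaacb')
  10 → (14, 'bdcdaacb')
  11 → (10, 'caccbdcdaacb')
  12 → (20, 'cb')
  13 → (13, 'cbdcdaacb')
  14 → (12, 'ccbdcdaacb')
  15 → (16, 'cdaacb')
  16 → (2, 'cddaaaaacaccbdcdaacb')
  17 → (4, 'daaaaacaccbdcdaacb')
  18 → (17, 'daacb')
  19 → (0, 'dbcddaaaaacaccbdcdaacb')
  20 → (15, 'dcdaacb')
  21 → (3, 'ddaaaaacaccbdcdaacb')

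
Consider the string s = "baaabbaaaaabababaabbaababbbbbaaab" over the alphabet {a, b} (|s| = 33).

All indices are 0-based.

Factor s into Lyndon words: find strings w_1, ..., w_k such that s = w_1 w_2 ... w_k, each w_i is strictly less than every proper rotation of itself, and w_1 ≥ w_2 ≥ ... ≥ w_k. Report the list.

["b", "aaabb", "aaaaabababaabbaababbbbbaaab"]

emit factor 1: 'b' (i=0, period=1)
emit factor 2: 'aaabb' (i=1, period=5)
emit factor 3: 'aaaaabababaabbaababbbbbaaab' (i=6, period=27)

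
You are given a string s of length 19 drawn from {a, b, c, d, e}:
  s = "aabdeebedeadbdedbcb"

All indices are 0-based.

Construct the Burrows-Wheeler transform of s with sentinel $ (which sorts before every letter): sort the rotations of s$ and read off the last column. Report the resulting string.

b$aecddaebeaebbdedbd

rank  rotation              last
    0  $aabdeebedeadbdedbcb  b
    1  aabdeebedeadbdedbcb$  $
    2  abdeebedeadbdedbcb$a  a
    3  adbdedbcb$aabdeebede  e
    4  b$aabdeebedeadbdedbc  c
    5  bcb$aabdeebedeadbded  d
    6  bdedbcb$aabdeebedead  d
    7  bdeebedeadbdedbcb$aa  a
    8  bedeadbdedbcb$aabdee  e
    9  cb$aabdeebedeadbdedb  b
   10  dbcb$aabdeebedeadbde  e
   11  dbdedbcb$aabdeebedea  a
   12  deadbdedbcb$aabdeebe  e
   13  dedbcb$aabdeebedeadb  b
   14  deebedeadbdedbcb$aab  b
   15  eadbdedbcb$aabdeebed  d
   16  ebedeadbdedbcb$aabde  e
   17  edbcb$aabdeebedeadbd  d
   18  edeadbdedbcb$aabdeeb  b
   19  eebedeadbdedbcb$aabd  d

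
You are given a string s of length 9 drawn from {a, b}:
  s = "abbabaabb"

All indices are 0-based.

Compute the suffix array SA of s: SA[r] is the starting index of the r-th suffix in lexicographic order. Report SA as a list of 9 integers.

rank→(start, suffix):
  0 → (5, 'aabb')
  1 → (3, 'abaabb')
  2 → (6, 'abb')
  3 → (0, 'abbabaabb')
  4 → (8, 'b')
  5 → (4, 'baabb')
  6 → (2, 'babaabb')
  7 → (7, 'bb')
  8 → (1, 'bbabaabb')

[5, 3, 6, 0, 8, 4, 2, 7, 1]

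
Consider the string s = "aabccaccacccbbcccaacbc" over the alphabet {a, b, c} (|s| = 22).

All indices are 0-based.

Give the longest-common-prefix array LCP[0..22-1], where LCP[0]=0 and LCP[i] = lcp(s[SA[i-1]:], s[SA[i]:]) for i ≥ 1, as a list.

[0, 2, 1, 1, 2, 3, 0, 1, 2, 3, 0, 1, 2, 4, 1, 2, 1, 3, 5, 2, 2, 3]

rank | idx | suffix
   0 |   0 | aabccaccacccbbcccaacbc
   1 |  17 | aacbc
   2 |   1 | abccaccacccbbcccaacbc
   3 |  18 | acbc
   4 |   5 | accacccbbcccaacbc
   5 |   8 | acccbbcccaacbc
   6 |  12 | bbcccaacbc
   7 |  20 | bc
   8 |   2 | bccaccacccbbcccaacbc
   9 |  13 | bcccaacbc
  10 |  21 | c
  11 |  16 | caacbc
  12 |   4 | caccacccbbcccaacbc
  13 |   7 | cacccbbcccaacbc
  14 |  11 | cbbcccaacbc
  15 |  19 | cbc
  16 |  15 | ccaacbc
  17 |   3 | ccaccacccbbcccaacbc
  18 |   6 | ccacccbbcccaacbc
  19 |  10 | ccbbcccaacbc
  20 |  14 | cccaacbc
  21 |   9 | cccbbcccaacbc

SA = [0, 17, 1, 18, 5, 8, 12, 20, 2, 13, 21, 16, 4, 7, 11, 19, 15, 3, 6, 10, 14, 9]
rank  pair      lcp
   1  s[0:],s[17:]  2  'aa'
   2  s[17:],s[1:]  1  'a'
   3  s[1:],s[18:]  1  'a'
   4  s[18:],s[5:]  2  'ac'
   5  s[5:],s[8:]  3  'acc'
   6  s[8:],s[12:]  0  ''
   7  s[12:],s[20:]  1  'b'
   8  s[20:],s[2:]  2  'bc'
   9  s[2:],s[13:]  3  'bcc'
  10  s[13:],s[21:]  0  ''
  11  s[21:],s[16:]  1  'c'
  12  s[16:],s[4:]  2  'ca'
  13  s[4:],s[7:]  4  'cacc'
  14  s[7:],s[11:]  1  'c'
  15  s[11:],s[19:]  2  'cb'
  16  s[19:],s[15:]  1  'c'
  17  s[15:],s[3:]  3  'cca'
  18  s[3:],s[6:]  5  'ccacc'
  19  s[6:],s[10:]  2  'cc'
  20  s[10:],s[14:]  2  'cc'
  21  s[14:],s[9:]  3  'ccc'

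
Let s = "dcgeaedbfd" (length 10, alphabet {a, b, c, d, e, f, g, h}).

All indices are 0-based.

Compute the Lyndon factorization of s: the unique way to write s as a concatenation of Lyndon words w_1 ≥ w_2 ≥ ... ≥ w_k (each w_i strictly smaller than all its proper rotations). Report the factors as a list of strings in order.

emit factor 1: 'd' (i=0, period=1)
emit factor 2: 'cge' (i=1, period=3)
emit factor 3: 'aedbfd' (i=4, period=6)

["d", "cge", "aedbfd"]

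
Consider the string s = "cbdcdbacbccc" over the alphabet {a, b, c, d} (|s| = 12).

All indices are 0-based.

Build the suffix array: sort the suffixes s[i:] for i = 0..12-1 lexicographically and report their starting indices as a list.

[6, 5, 8, 1, 11, 7, 0, 10, 9, 3, 4, 2]

rank | idx | suffix
   0 |   6 | acbccc
   1 |   5 | bacbccc
   2 |   8 | bccc
   3 |   1 | bdcdbacbccc
   4 |  11 | c
   5 |   7 | cbccc
   6 |   0 | cbdcdbacbccc
   7 |  10 | cc
   8 |   9 | ccc
   9 |   3 | cdbacbccc
  10 |   4 | dbacbccc
  11 |   2 | dcdbacbccc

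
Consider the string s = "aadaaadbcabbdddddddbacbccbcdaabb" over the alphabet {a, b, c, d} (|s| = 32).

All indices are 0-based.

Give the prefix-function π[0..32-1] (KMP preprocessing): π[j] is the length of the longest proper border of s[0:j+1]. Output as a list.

[0, 1, 0, 1, 2, 2, 3, 0, 0, 1, 0, 0, 0, 0, 0, 0, 0, 0, 0, 0, 1, 0, 0, 0, 0, 0, 0, 0, 1, 2, 0, 0]

π[0] = 0
j=1 s[j]='a': π[1]=1 (border 'a')
j=2 s[j]='d': k: 1→0; π[2]=0 (border '')
j=3 s[j]='a': π[3]=1 (border 'a')
j=4 s[j]='a': π[4]=2 (border 'aa')
j=5 s[j]='a': k: 2→1; π[5]=2 (border 'aa')
j=6 s[j]='d': π[6]=3 (border 'aad')
j=7 s[j]='b': k: 3→0; π[7]=0 (border '')
j=8 s[j]='c': π[8]=0 (border '')
j=9 s[j]='a': π[9]=1 (border 'a')
j=10 s[j]='b': k: 1→0; π[10]=0 (border '')
j=11 s[j]='b': π[11]=0 (border '')
j=12 s[j]='d': π[12]=0 (border '')
j=13 s[j]='d': π[13]=0 (border '')
j=14 s[j]='d': π[14]=0 (border '')
j=15 s[j]='d': π[15]=0 (border '')
j=16 s[j]='d': π[16]=0 (border '')
j=17 s[j]='d': π[17]=0 (border '')
j=18 s[j]='d': π[18]=0 (border '')
j=19 s[j]='b': π[19]=0 (border '')
j=20 s[j]='a': π[20]=1 (border 'a')
j=21 s[j]='c': k: 1→0; π[21]=0 (border '')
j=22 s[j]='b': π[22]=0 (border '')
j=23 s[j]='c': π[23]=0 (border '')
j=24 s[j]='c': π[24]=0 (border '')
j=25 s[j]='b': π[25]=0 (border '')
j=26 s[j]='c': π[26]=0 (border '')
j=27 s[j]='d': π[27]=0 (border '')
j=28 s[j]='a': π[28]=1 (border 'a')
j=29 s[j]='a': π[29]=2 (border 'aa')
j=30 s[j]='b': k: 2→1→0; π[30]=0 (border '')
j=31 s[j]='b': π[31]=0 (border '')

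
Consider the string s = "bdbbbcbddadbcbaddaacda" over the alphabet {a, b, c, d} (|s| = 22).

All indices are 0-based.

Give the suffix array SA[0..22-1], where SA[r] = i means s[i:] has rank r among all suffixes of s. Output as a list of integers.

[21, 17, 18, 9, 14, 13, 2, 3, 11, 4, 0, 6, 12, 5, 19, 20, 16, 8, 1, 10, 15, 7]

sorted suffixes:
  #0 SA[0]=21  'a'
  #1 SA[1]=17  'aacda'
  #2 SA[2]=18  'acda'
  #3 SA[3]=9  'adbcbaddaacda'
  #4 SA[4]=14  'addaacda'
  #5 SA[5]=13  'baddaacda'
  #6 SA[6]=2  'bbbcbddadbcbaddaacda'
  #7 SA[7]=3  'bbcbddadbcbaddaacda'
  #8 SA[8]=11  'bcbaddaacda'
  #9 SA[9]=4  'bcbddadbcbaddaacda'
  #10 SA[10]=0  'bdbbbcbddadbcbaddaacda'
  #11 SA[11]=6  'bddadbcbaddaacda'
  #12 SA[12]=12  'cbaddaacda'
  #13 SA[13]=5  'cbddadbcbaddaacda'
  #14 SA[14]=19  'cda'
  #15 SA[15]=20  'da'
  #16 SA[16]=16  'daacda'
  #17 SA[17]=8  'dadbcbaddaacda'
  #18 SA[18]=1  'dbbbcbddadbcbaddaacda'
  #19 SA[19]=10  'dbcbaddaacda'
  #20 SA[20]=15  'ddaacda'
  #21 SA[21]=7  'ddadbcbaddaacda'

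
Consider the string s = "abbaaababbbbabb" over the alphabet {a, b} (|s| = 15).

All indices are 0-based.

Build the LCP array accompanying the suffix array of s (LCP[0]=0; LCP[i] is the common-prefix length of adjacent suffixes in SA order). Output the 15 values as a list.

[0, 2, 1, 2, 3, 3, 0, 1, 2, 4, 1, 2, 3, 2, 3]

rank→(start, suffix):
  0 → (3, 'aaababbbbabb')
  1 → (4, 'aababbbbabb')
  2 → (5, 'ababbbbabb')
  3 → (12, 'abb')
  4 → (0, 'abbaaababbbbabb')
  5 → (7, 'abbbbabb')
  6 → (14, 'b')
  7 → (2, 'baaababbbbabb')
  8 → (11, 'babb')
  9 → (6, 'babbbbabb')
  10 → (13, 'bb')
  11 → (1, 'bbaaababbbbabb')
  12 → (10, 'bbabb')
  13 → (9, 'bbbabb')
  14 → (8, 'bbbbabb')

SA = [3, 4, 5, 12, 0, 7, 14, 2, 11, 6, 13, 1, 10, 9, 8]
[i] adj suffixes → lcp
  [1] 3/4 → 2 ('aa')
  [2] 4/5 → 1 ('a')
  [3] 5/12 → 2 ('ab')
  [4] 12/0 → 3 ('abb')
  [5] 0/7 → 3 ('abb')
  [6] 7/14 → 0 ('')
  [7] 14/2 → 1 ('b')
  [8] 2/11 → 2 ('ba')
  [9] 11/6 → 4 ('babb')
  [10] 6/13 → 1 ('b')
  [11] 13/1 → 2 ('bb')
  [12] 1/10 → 3 ('bba')
  [13] 10/9 → 2 ('bb')
  [14] 9/8 → 3 ('bbb')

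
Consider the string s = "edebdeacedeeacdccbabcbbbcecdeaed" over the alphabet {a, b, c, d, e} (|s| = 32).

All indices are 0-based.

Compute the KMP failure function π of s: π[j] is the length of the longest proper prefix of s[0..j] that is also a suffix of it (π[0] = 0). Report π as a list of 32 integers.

[0, 0, 1, 0, 0, 1, 0, 0, 1, 2, 3, 1, 0, 0, 0, 0, 0, 0, 0, 0, 0, 0, 0, 0, 0, 1, 0, 0, 1, 0, 1, 2]

π[0] = 0
j=1 s[j]='d': π[1]=0 (border '')
j=2 s[j]='e': π[2]=1 (border 'e')
j=3 s[j]='b': k: 1→0; π[3]=0 (border '')
j=4 s[j]='d': π[4]=0 (border '')
j=5 s[j]='e': π[5]=1 (border 'e')
j=6 s[j]='a': k: 1→0; π[6]=0 (border '')
j=7 s[j]='c': π[7]=0 (border '')
j=8 s[j]='e': π[8]=1 (border 'e')
j=9 s[j]='d': π[9]=2 (border 'ed')
j=10 s[j]='e': π[10]=3 (border 'ede')
j=11 s[j]='e': k: 3→1→0; π[11]=1 (border 'e')
j=12 s[j]='a': k: 1→0; π[12]=0 (border '')
j=13 s[j]='c': π[13]=0 (border '')
j=14 s[j]='d': π[14]=0 (border '')
j=15 s[j]='c': π[15]=0 (border '')
j=16 s[j]='c': π[16]=0 (border '')
j=17 s[j]='b': π[17]=0 (border '')
j=18 s[j]='a': π[18]=0 (border '')
j=19 s[j]='b': π[19]=0 (border '')
j=20 s[j]='c': π[20]=0 (border '')
j=21 s[j]='b': π[21]=0 (border '')
j=22 s[j]='b': π[22]=0 (border '')
j=23 s[j]='b': π[23]=0 (border '')
j=24 s[j]='c': π[24]=0 (border '')
j=25 s[j]='e': π[25]=1 (border 'e')
j=26 s[j]='c': k: 1→0; π[26]=0 (border '')
j=27 s[j]='d': π[27]=0 (border '')
j=28 s[j]='e': π[28]=1 (border 'e')
j=29 s[j]='a': k: 1→0; π[29]=0 (border '')
j=30 s[j]='e': π[30]=1 (border 'e')
j=31 s[j]='d': π[31]=2 (border 'ed')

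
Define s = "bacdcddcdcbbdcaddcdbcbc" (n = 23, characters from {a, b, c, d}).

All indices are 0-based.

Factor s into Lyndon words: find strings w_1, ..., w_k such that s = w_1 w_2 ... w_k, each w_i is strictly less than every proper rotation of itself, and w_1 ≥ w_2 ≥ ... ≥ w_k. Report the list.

emit factor 1: 'b' (i=0, period=1)
emit factor 2: 'acdcddcdcbbdcaddcdbcbc' (i=1, period=22)

["b", "acdcddcdcbbdcaddcdbcbc"]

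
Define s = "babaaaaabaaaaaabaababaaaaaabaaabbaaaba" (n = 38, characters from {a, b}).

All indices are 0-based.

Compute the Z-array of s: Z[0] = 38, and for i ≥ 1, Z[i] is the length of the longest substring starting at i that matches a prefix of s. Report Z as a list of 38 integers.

Z[0]=38
i=1: fresh scan; Z[1]=0
i=2: fresh scan; Z[2]=2 scan→box=[2,4)
i=3: min(r-i=1, Z[1]=0)=0; Z[3]=0
i=4: fresh scan; Z[4]=0
i=5: fresh scan; Z[5]=0
i=6: fresh scan; Z[6]=0
i=7: fresh scan; Z[7]=0
i=8: fresh scan; Z[8]=2 scan→box=[8,10)
i=9: min(r-i=1, Z[1]=0)=0; Z[9]=0
i=10: fresh scan; Z[10]=0
i=11: fresh scan; Z[11]=0
i=12: fresh scan; Z[12]=0
i=13: fresh scan; Z[13]=0
i=14: fresh scan; Z[14]=0
i=15: fresh scan; Z[15]=2 scan→box=[15,17)
i=16: min(r-i=1, Z[1]=0)=0; Z[16]=0
i=17: fresh scan; Z[17]=0
i=18: fresh scan; Z[18]=8 scan→box=[18,26)
i=19: min(r-i=7, Z[1]=0)=0; Z[19]=0
i=20: min(r-i=6, Z[2]=2)=2; Z[20]=2
i=21: min(r-i=5, Z[3]=0)=0; Z[21]=0
i=22: min(r-i=4, Z[4]=0)=0; Z[22]=0
i=23: min(r-i=3, Z[5]=0)=0; Z[23]=0
i=24: min(r-i=2, Z[6]=0)=0; Z[24]=0
i=25: min(r-i=1, Z[7]=0)=0; Z[25]=0
i=26: fresh scan; Z[26]=0
i=27: fresh scan; Z[27]=2 scan→box=[27,29)
i=28: min(r-i=1, Z[1]=0)=0; Z[28]=0
i=29: fresh scan; Z[29]=0
i=30: fresh scan; Z[30]=0
i=31: fresh scan; Z[31]=1 scan→box=[31,32)
i=32: fresh scan; Z[32]=2 scan→box=[32,34)
i=33: min(r-i=1, Z[1]=0)=0; Z[33]=0
i=34: fresh scan; Z[34]=0
i=35: fresh scan; Z[35]=0
i=36: fresh scan; Z[36]=2 scan→box=[36,38)
i=37: min(r-i=1, Z[1]=0)=0; Z[37]=0

[38, 0, 2, 0, 0, 0, 0, 0, 2, 0, 0, 0, 0, 0, 0, 2, 0, 0, 8, 0, 2, 0, 0, 0, 0, 0, 0, 2, 0, 0, 0, 1, 2, 0, 0, 0, 2, 0]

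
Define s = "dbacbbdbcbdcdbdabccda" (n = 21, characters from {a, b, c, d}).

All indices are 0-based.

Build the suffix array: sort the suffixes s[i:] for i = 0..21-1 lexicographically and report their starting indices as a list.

[20, 15, 2, 1, 4, 7, 16, 13, 5, 9, 3, 8, 17, 18, 11, 19, 14, 0, 6, 12, 10]

sorted suffixes:
  #0 SA[0]=20  'a'
  #1 SA[1]=15  'abccda'
  #2 SA[2]=2  'acbbdbcbdcdbdabccda'
  #3 SA[3]=1  'bacbbdbcbdcdbdabccda'
  #4 SA[4]=4  'bbdbcbdcdbdabccda'
  #5 SA[5]=7  'bcbdcdbdabccda'
  #6 SA[6]=16  'bccda'
  #7 SA[7]=13  'bdabccda'
  #8 SA[8]=5  'bdbcbdcdbdabccda'
  #9 SA[9]=9  'bdcdbdabccda'
  #10 SA[10]=3  'cbbdbcbdcdbdabccda'
  #11 SA[11]=8  'cbdcdbdabccda'
  #12 SA[12]=17  'ccda'
  #13 SA[13]=18  'cda'
  #14 SA[14]=11  'cdbdabccda'
  #15 SA[15]=19  'da'
  #16 SA[16]=14  'dabccda'
  #17 SA[17]=0  'dbacbbdbcbdcdbdabccda'
  #18 SA[18]=6  'dbcbdcdbdabccda'
  #19 SA[19]=12  'dbdabccda'
  #20 SA[20]=10  'dcdbdabccda'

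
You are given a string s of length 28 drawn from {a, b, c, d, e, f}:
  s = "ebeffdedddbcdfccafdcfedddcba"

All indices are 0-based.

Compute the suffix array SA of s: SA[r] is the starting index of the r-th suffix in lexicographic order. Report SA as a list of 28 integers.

rank→(start, suffix):
  0 → (27, 'a')
  1 → (16, 'afdcfedddcba')
  2 → (26, 'ba')
  3 → (10, 'bcdfccafdcfedddcba')
  4 → (1, 'beffdedddbcdfccafdcfedddcba')
  5 → (15, 'cafdcfedddcba')
  6 → (25, 'cba')
  7 → (14, 'ccafdcfedddcba')
  8 → (11, 'cdfccafdcfedddcba')
  9 → (19, 'cfedddcba')
  10 → (9, 'dbcdfccafdcfedddcba')
  11 → (24, 'dcba')
  12 → (18, 'dcfedddcba')
  13 → (8, 'ddbcdfccafdcfedddcba')
  14 → (23, 'ddcba')
  15 → (7, 'dddbcdfccafdcfedddcba')
  16 → (22, 'dddcba')
  17 → (5, 'dedddbcdfccafdcfedddcba')
  18 → (12, 'dfccafdcfedddcba')
  19 → (0, 'ebeffdedddbcdfccafdcfedddcba')
  20 → (6, 'edddbcdfccafdcfedddcba')
  21 → (21, 'edddcba')
  22 → (2, 'effdedddbcdfccafdcfedddcba')
  23 → (13, 'fccafdcfedddcba')
  24 → (17, 'fdcfedddcba')
  25 → (4, 'fdedddbcdfccafdcfedddcba')
  26 → (20, 'fedddcba')
  27 → (3, 'ffdedddbcdfccafdcfedddcba')

[27, 16, 26, 10, 1, 15, 25, 14, 11, 19, 9, 24, 18, 8, 23, 7, 22, 5, 12, 0, 6, 21, 2, 13, 17, 4, 20, 3]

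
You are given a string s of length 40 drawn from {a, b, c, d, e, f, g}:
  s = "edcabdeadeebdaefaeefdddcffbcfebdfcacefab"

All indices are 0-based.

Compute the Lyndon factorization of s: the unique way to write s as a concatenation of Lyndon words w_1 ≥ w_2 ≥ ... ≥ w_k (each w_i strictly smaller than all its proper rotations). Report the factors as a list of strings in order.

emit factor 1: 'e' (i=0, period=1)
emit factor 2: 'd' (i=1, period=1)
emit factor 3: 'c' (i=2, period=1)
emit factor 4: 'abdeadeebdaefaeefdddcffbcfebdfcacef' (i=3, period=35)
emit factor 5: 'ab' (i=38, period=2)

["e", "d", "c", "abdeadeebdaefaeefdddcffbcfebdfcacef", "ab"]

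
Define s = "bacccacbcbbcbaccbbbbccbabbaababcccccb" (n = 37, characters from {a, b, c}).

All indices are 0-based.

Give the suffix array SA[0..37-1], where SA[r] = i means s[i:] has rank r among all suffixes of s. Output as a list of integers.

[26, 27, 23, 29, 5, 13, 1, 36, 25, 22, 28, 12, 0, 24, 16, 17, 9, 18, 10, 7, 19, 30, 4, 35, 21, 11, 15, 8, 6, 3, 34, 20, 14, 2, 33, 32, 31]

rank | idx | suffix
   0 |  26 | aababcccccb
   1 |  27 | ababcccccb
   2 |  23 | abbaababcccccb
   3 |  29 | abcccccb
   4 |   5 | acbcbbcbaccbbbbccbabbaababcccccb
   5 |  13 | accbbbbccbabbaababcccccb
   6 |   1 | acccacbcbbcbaccbbbbccbabbaababcccccb
   7 |  36 | b
   8 |  25 | baababcccccb
   9 |  22 | babbaababcccccb
  10 |  28 | babcccccb
  11 |  12 | baccbbbbccbabbaababcccccb
  12 |   0 | bacccacbcbbcbaccbbbbccbabbaababcccccb
  13 |  24 | bbaababcccccb
  14 |  16 | bbbbccbabbaababcccccb
  15 |  17 | bbbccbabbaababcccccb
  16 |   9 | bbcbaccbbbbccbabbaababcccccb
  17 |  18 | bbccbabbaababcccccb
  18 |  10 | bcbaccbbbbccbabbaababcccccb
  19 |   7 | bcbbcbaccbbbbccbabbaababcccccb
  20 |  19 | bccbabbaababcccccb
  21 |  30 | bcccccb
  22 |   4 | cacbcbbcbaccbbbbccbabbaababcccccb
  23 |  35 | cb
  24 |  21 | cbabbaababcccccb
  25 |  11 | cbaccbbbbccbabbaababcccccb
  26 |  15 | cbbbbccbabbaababcccccb
  27 |   8 | cbbcbaccbbbbccbabbaababcccccb
  28 |   6 | cbcbbcbaccbbbbccbabbaababcccccb
  29 |   3 | ccacbcbbcbaccbbbbccbabbaababcccccb
  30 |  34 | ccb
  31 |  20 | ccbabbaababcccccb
  32 |  14 | ccbbbbccbabbaababcccccb
  33 |   2 | cccacbcbbcbaccbbbbccbabbaababcccccb
  34 |  33 | cccb
  35 |  32 | ccccb
  36 |  31 | cccccb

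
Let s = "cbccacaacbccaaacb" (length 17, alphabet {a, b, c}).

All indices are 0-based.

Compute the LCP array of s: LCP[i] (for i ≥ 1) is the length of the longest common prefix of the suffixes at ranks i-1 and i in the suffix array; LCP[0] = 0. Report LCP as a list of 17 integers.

rank→(start, suffix):
  0 → (12, 'aaacb')
  1 → (13, 'aacb')
  2 → (6, 'aacbccaaacb')
  3 → (4, 'acaacbccaaacb')
  4 → (14, 'acb')
  5 → (7, 'acbccaaacb')
  6 → (16, 'b')
  7 → (9, 'bccaaacb')
  8 → (1, 'bccacaacbccaaacb')
  9 → (11, 'caaacb')
  10 → (5, 'caacbccaaacb')
  11 → (3, 'cacaacbccaaacb')
  12 → (15, 'cb')
  13 → (8, 'cbccaaacb')
  14 → (0, 'cbccacaacbccaaacb')
  15 → (10, 'ccaaacb')
  16 → (2, 'ccacaacbccaaacb')

SA = [12, 13, 6, 4, 14, 7, 16, 9, 1, 11, 5, 3, 15, 8, 0, 10, 2]
i: (SA[i-1],SA[i]) lcp shared
  1: (12,13) 2 'aa'
  2: (13,6) 4 'aacb'
  3: (6,4) 1 'a'
  4: (4,14) 2 'ac'
  5: (14,7) 3 'acb'
  6: (7,16) 0 ''
  7: (16,9) 1 'b'
  8: (9,1) 4 'bcca'
  9: (1,11) 0 ''
  10: (11,5) 3 'caa'
  11: (5,3) 2 'ca'
  12: (3,15) 1 'c'
  13: (15,8) 2 'cb'
  14: (8,0) 5 'cbcca'
  15: (0,10) 1 'c'
  16: (10,2) 3 'cca'

[0, 2, 4, 1, 2, 3, 0, 1, 4, 0, 3, 2, 1, 2, 5, 1, 3]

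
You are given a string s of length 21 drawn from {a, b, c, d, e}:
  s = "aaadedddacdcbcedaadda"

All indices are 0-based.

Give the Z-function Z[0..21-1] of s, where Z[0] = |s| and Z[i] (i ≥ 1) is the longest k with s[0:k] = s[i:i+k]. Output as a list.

Z[0]=21
i=1: fresh scan; Z[1]=2 scan→box=[1,3)
i=2: min(r-i=1, Z[1]=2)=1; Z[2]=1
i=3: fresh scan; Z[3]=0
i=4: fresh scan; Z[4]=0
i=5: fresh scan; Z[5]=0
i=6: fresh scan; Z[6]=0
i=7: fresh scan; Z[7]=0
i=8: fresh scan; Z[8]=1 scan→box=[8,9)
i=9: fresh scan; Z[9]=0
i=10: fresh scan; Z[10]=0
i=11: fresh scan; Z[11]=0
i=12: fresh scan; Z[12]=0
i=13: fresh scan; Z[13]=0
i=14: fresh scan; Z[14]=0
i=15: fresh scan; Z[15]=0
i=16: fresh scan; Z[16]=2 scan→box=[16,18)
i=17: min(r-i=1, Z[1]=2)=1; Z[17]=1
i=18: fresh scan; Z[18]=0
i=19: fresh scan; Z[19]=0
i=20: fresh scan; Z[20]=1 scan→box=[20,21)

[21, 2, 1, 0, 0, 0, 0, 0, 1, 0, 0, 0, 0, 0, 0, 0, 2, 1, 0, 0, 1]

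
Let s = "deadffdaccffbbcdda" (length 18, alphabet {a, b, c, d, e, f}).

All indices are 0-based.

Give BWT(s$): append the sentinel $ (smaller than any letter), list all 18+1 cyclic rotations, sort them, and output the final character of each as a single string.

rank  rotation             last
    0  $deadffdaccffbbcdda  a
    1  a$deadffdaccffbbcdd  d
    2  accffbbcdda$deadffd  d
    3  adffdaccffbbcdda$de  e
    4  bbcdda$deadffdaccff  f
    5  bcdda$deadffdaccffb  b
    6  ccffbbcdda$deadffda  a
    7  cdda$deadffdaccffbb  b
    8  cffbbcdda$deadffdac  c
    9  da$deadffdaccffbbcd  d
   10  daccffbbcdda$deadff  f
   11  dda$deadffdaccffbbc  c
   12  deadffdaccffbbcdda$  $
   13  dffdaccffbbcdda$dea  a
   14  eadffdaccffbbcdda$d  d
   15  fbbcdda$deadffdaccf  f
   16  fdaccffbbcdda$deadf  f
   17  ffbbcdda$deadffdacc  c
   18  ffdaccffbbcdda$dead  d

addefbabcdfc$adffcd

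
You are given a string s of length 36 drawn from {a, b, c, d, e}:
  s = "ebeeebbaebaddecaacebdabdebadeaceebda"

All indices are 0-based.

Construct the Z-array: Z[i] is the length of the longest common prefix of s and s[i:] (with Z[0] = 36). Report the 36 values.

Z[0]=36
i=1: outside box; Z[1]=0
i=2: outside box; Z[2]=1 extend→box=[2,3)
i=3: outside box; Z[3]=1 extend→box=[3,4)
i=4: outside box; Z[4]=2 extend→box=[4,6)
i=5: min(r-i=1, Z[1]=0)=0; Z[5]=0
i=6: outside box; Z[6]=0
i=7: outside box; Z[7]=0
i=8: outside box; Z[8]=2 extend→box=[8,10)
i=9: min(r-i=1, Z[1]=0)=0; Z[9]=0
i=10: outside box; Z[10]=0
i=11: outside box; Z[11]=0
i=12: outside box; Z[12]=0
i=13: outside box; Z[13]=1 extend→box=[13,14)
i=14: outside box; Z[14]=0
i=15: outside box; Z[15]=0
i=16: outside box; Z[16]=0
i=17: outside box; Z[17]=0
i=18: outside box; Z[18]=2 extend→box=[18,20)
i=19: min(r-i=1, Z[1]=0)=0; Z[19]=0
i=20: outside box; Z[20]=0
i=21: outside box; Z[21]=0
i=22: outside box; Z[22]=0
i=23: outside box; Z[23]=0
i=24: outside box; Z[24]=2 extend→box=[24,26)
i=25: min(r-i=1, Z[1]=0)=0; Z[25]=0
i=26: outside box; Z[26]=0
i=27: outside box; Z[27]=0
i=28: outside box; Z[28]=1 extend→box=[28,29)
i=29: outside box; Z[29]=0
i=30: outside box; Z[30]=0
i=31: outside box; Z[31]=1 extend→box=[31,32)
i=32: outside box; Z[32]=2 extend→box=[32,34)
i=33: min(r-i=1, Z[1]=0)=0; Z[33]=0
i=34: outside box; Z[34]=0
i=35: outside box; Z[35]=0

[36, 0, 1, 1, 2, 0, 0, 0, 2, 0, 0, 0, 0, 1, 0, 0, 0, 0, 2, 0, 0, 0, 0, 0, 2, 0, 0, 0, 1, 0, 0, 1, 2, 0, 0, 0]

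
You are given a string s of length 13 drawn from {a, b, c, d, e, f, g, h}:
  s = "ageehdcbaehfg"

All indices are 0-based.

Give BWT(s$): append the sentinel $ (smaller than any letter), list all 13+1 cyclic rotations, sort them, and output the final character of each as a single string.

gb$cdhgeahfaee

rank  rotation        last
    0  $ageehdcbaehfg  g
    1  aehfg$ageehdcb  b
    2  ageehdcbaehfg$  $
    3  baehfg$ageehdc  c
    4  cbaehfg$ageehd  d
    5  dcbaehfg$ageeh  h
    6  eehdcbaehfg$ag  g
    7  ehdcbaehfg$age  e
    8  ehfg$ageehdcba  a
    9  fg$ageehdcbaeh  h
   10  g$ageehdcbaehf  f
   11  geehdcbaehfg$a  a
   12  hdcbaehfg$agee  e
   13  hfg$ageehdcbae  e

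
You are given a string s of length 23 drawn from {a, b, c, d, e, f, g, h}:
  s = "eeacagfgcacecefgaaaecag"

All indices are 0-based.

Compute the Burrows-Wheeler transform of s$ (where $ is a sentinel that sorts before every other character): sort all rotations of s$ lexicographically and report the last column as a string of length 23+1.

ggaecaccgeaaeeac$cegaffa

rank  rotation                  last
    0  $eeacagfgcacecefgaaaecag  g
    1  aaaecag$eeacagfgcacecefg  g
    2  aaecag$eeacagfgcacecefga  a
    3  acagfgcacecefgaaaecag$ee  e
    4  acecefgaaaecag$eeacagfgc  c
    5  aecag$eeacagfgcacecefgaa  a
    6  ag$eeacagfgcacecefgaaaec  c
    7  agfgcacecefgaaaecag$eeac  c
    8  cacecefgaaaecag$eeacagfg  g
    9  cag$eeacagfgcacecefgaaae  e
   10  cagfgcacecefgaaaecag$eea  a
   11  cecefgaaaecag$eeacagfgca  a
   12  cefgaaaecag$eeacagfgcace  e
   13  eacagfgcacecefgaaaecag$e  e
   14  ecag$eeacagfgcacecefgaaa  a
   15  ecefgaaaecag$eeacagfgcac  c
   16  eeacagfgcacecefgaaaecag$  $
   17  efgaaaecag$eeacagfgcacec  c
   18  fgaaaecag$eeacagfgcacece  e
   19  fgcacecefgaaaecag$eeacag  g
   20  g$eeacagfgcacecefgaaaeca  a
   21  gaaaecag$eeacagfgcacecef  f
   22  gcacecefgaaaecag$eeacagf  f
   23  gfgcacecefgaaaecag$eeaca  a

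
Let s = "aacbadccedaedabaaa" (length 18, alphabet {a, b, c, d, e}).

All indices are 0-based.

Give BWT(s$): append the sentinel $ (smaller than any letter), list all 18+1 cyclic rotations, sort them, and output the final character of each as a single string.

rank  rotation             last
    0  $aacbadccedaedabaaa  a
    1  a$aacbadccedaedabaa  a
    2  aa$aacbadccedaedaba  a
    3  aaa$aacbadccedaedab  b
    4  aacbadccedaedabaaa$  $
    5  abaaa$aacbadccedaed  d
    6  acbadccedaedabaaa$a  a
    7  adccedaedabaaa$aacb  b
    8  aedabaaa$aacbadcced  d
    9  baaa$aacbadccedaeda  a
   10  badccedaedabaaa$aac  c
   11  cbadccedaedabaaa$aa  a
   12  ccedaedabaaa$aacbad  d
   13  cedaedabaaa$aacbadc  c
   14  dabaaa$aacbadccedae  e
   15  daedabaaa$aacbadcce  e
   16  dccedaedabaaa$aacba  a
   17  edabaaa$aacbadcceda  a
   18  edaedabaaa$aacbadcc  c

aaab$dabdacadceeaac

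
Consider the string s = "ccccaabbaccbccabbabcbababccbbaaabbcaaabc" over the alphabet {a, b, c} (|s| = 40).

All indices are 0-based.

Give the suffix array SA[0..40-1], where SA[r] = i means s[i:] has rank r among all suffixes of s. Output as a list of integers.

sorted suffixes:
  #0 SA[0]=29  'aaabbcaaabc'
  #1 SA[1]=35  'aaabc'
  #2 SA[2]=4  'aabbaccbccabbabcbababccbbaaabbcaaabc'
  #3 SA[3]=30  'aabbcaaabc'
  #4 SA[4]=36  'aabc'
  #5 SA[5]=21  'ababccbbaaabbcaaabc'
  #6 SA[6]=14  'abbabcbababccbbaaabbcaaabc'
  #7 SA[7]=5  'abbaccbccabbabcbababccbbaaabbcaaabc'
  #8 SA[8]=31  'abbcaaabc'
  #9 SA[9]=37  'abc'
  #10 SA[10]=17  'abcbababccbbaaabbcaaabc'
  #11 SA[11]=23  'abccbbaaabbcaaabc'
  #12 SA[12]=8  'accbccabbabcbababccbbaaabbcaaabc'
  #13 SA[13]=28  'baaabbcaaabc'
  #14 SA[14]=20  'bababccbbaaabbcaaabc'
  #15 SA[15]=16  'babcbababccbbaaabbcaaabc'
  #16 SA[16]=22  'babccbbaaabbcaaabc'
  #17 SA[17]=7  'baccbccabbabcbababccbbaaabbcaaabc'
  #18 SA[18]=27  'bbaaabbcaaabc'
  #19 SA[19]=15  'bbabcbababccbbaaabbcaaabc'
  #20 SA[20]=6  'bbaccbccabbabcbababccbbaaabbcaaabc'
  #21 SA[21]=32  'bbcaaabc'
  #22 SA[22]=38  'bc'
  #23 SA[23]=33  'bcaaabc'
  #24 SA[24]=18  'bcbababccbbaaabbcaaabc'
  #25 SA[25]=11  'bccabbabcbababccbbaaabbcaaabc'
  #26 SA[26]=24  'bccbbaaabbcaaabc'
  #27 SA[27]=39  'c'
  #28 SA[28]=34  'caaabc'
  #29 SA[29]=3  'caabbaccbccabbabcbababccbbaaabbcaaabc'
  #30 SA[30]=13  'cabbabcbababccbbaaabbcaaabc'
  #31 SA[31]=19  'cbababccbbaaabbcaaabc'
  #32 SA[32]=26  'cbbaaabbcaaabc'
  #33 SA[33]=10  'cbccabbabcbababccbbaaabbcaaabc'
  #34 SA[34]=2  'ccaabbaccbccabbabcbababccbbaaabbcaaabc'
  #35 SA[35]=12  'ccabbabcbababccbbaaabbcaaabc'
  #36 SA[36]=25  'ccbbaaabbcaaabc'
  #37 SA[37]=9  'ccbccabbabcbababccbbaaabbcaaabc'
  #38 SA[38]=1  'cccaabbaccbccabbabcbababccbbaaabbcaaabc'
  #39 SA[39]=0  'ccccaabbaccbccabbabcbababccbbaaabbcaaabc'

[29, 35, 4, 30, 36, 21, 14, 5, 31, 37, 17, 23, 8, 28, 20, 16, 22, 7, 27, 15, 6, 32, 38, 33, 18, 11, 24, 39, 34, 3, 13, 19, 26, 10, 2, 12, 25, 9, 1, 0]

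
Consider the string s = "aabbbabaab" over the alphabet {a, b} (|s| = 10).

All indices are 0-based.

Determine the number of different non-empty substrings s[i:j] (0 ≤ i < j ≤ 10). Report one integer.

rank→(start, suffix):
  0 → (7, 'aab')
  1 → (0, 'aabbbabaab')
  2 → (8, 'ab')
  3 → (5, 'abaab')
  4 → (1, 'abbbabaab')
  5 → (9, 'b')
  6 → (6, 'baab')
  7 → (4, 'babaab')
  8 → (3, 'bbabaab')
  9 → (2, 'bbbabaab')

SA = [7, 0, 8, 5, 1, 9, 6, 4, 3, 2]
rank  pair      lcp
   1  s[7:],s[0:]  3  'aab'
   2  s[0:],s[8:]  1  'a'
   3  s[8:],s[5:]  2  'ab'
   4  s[5:],s[1:]  2  'ab'
   5  s[1:],s[9:]  0  ''
   6  s[9:],s[6:]  1  'b'
   7  s[6:],s[4:]  2  'ba'
   8  s[4:],s[3:]  1  'b'
   9  s[3:],s[2:]  2  'bb'

n(n+1)/2 = 10·11/2 = 55
Σ LCP = 0 + 3 + 1 + 2 + 2 + 0 + 1 + 2 + 1 + 2 = 14
distinct = 55 − 14 = 41

41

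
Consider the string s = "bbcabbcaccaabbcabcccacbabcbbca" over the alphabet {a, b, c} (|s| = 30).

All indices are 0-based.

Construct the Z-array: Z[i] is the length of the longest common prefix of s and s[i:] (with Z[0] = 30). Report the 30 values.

[30, 1, 0, 0, 4, 1, 0, 0, 0, 0, 0, 0, 5, 1, 0, 0, 1, 0, 0, 0, 0, 0, 1, 0, 1, 0, 4, 1, 0, 0]

Z[0]=30
i=1: fresh scan; Z[1]=1 extend→box=[1,2)
i=2: fresh scan; Z[2]=0
i=3: fresh scan; Z[3]=0
i=4: fresh scan; Z[4]=4 extend→box=[4,8)
i=5: min(r-i=3, Z[1]=1)=1; Z[5]=1
i=6: min(r-i=2, Z[2]=0)=0; Z[6]=0
i=7: min(r-i=1, Z[3]=0)=0; Z[7]=0
i=8: fresh scan; Z[8]=0
i=9: fresh scan; Z[9]=0
i=10: fresh scan; Z[10]=0
i=11: fresh scan; Z[11]=0
i=12: fresh scan; Z[12]=5 extend→box=[12,17)
i=13: min(r-i=4, Z[1]=1)=1; Z[13]=1
i=14: min(r-i=3, Z[2]=0)=0; Z[14]=0
i=15: min(r-i=2, Z[3]=0)=0; Z[15]=0
i=16: min(r-i=1, Z[4]=4)=1; Z[16]=1
i=17: fresh scan; Z[17]=0
i=18: fresh scan; Z[18]=0
i=19: fresh scan; Z[19]=0
i=20: fresh scan; Z[20]=0
i=21: fresh scan; Z[21]=0
i=22: fresh scan; Z[22]=1 extend→box=[22,23)
i=23: fresh scan; Z[23]=0
i=24: fresh scan; Z[24]=1 extend→box=[24,25)
i=25: fresh scan; Z[25]=0
i=26: fresh scan; Z[26]=4 extend→box=[26,30)
i=27: min(r-i=3, Z[1]=1)=1; Z[27]=1
i=28: min(r-i=2, Z[2]=0)=0; Z[28]=0
i=29: min(r-i=1, Z[3]=0)=0; Z[29]=0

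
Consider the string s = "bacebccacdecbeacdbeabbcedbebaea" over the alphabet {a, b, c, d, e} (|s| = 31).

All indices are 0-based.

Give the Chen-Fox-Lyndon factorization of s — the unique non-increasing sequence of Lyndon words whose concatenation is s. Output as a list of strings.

emit factor 1: 'b' (i=0, period=1)
emit factor 2: 'acebcc' (i=1, period=6)
emit factor 3: 'acdecbe' (i=7, period=7)
emit factor 4: 'acdbe' (i=14, period=5)
emit factor 5: 'abbcedbebae' (i=19, period=11)
emit factor 6: 'a' (i=30, period=1)

["b", "acebcc", "acdecbe", "acdbe", "abbcedbebae", "a"]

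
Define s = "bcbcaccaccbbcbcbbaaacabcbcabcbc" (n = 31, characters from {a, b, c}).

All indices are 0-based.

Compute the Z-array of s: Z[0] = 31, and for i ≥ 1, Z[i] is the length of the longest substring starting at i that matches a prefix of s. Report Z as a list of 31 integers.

Z[0]=31
i=1: fresh scan; Z[1]=0
i=2: fresh scan; Z[2]=2 extend→box=[2,4)
i=3: min(r-i=1, Z[1]=0)=0; Z[3]=0
i=4: fresh scan; Z[4]=0
i=5: fresh scan; Z[5]=0
i=6: fresh scan; Z[6]=0
i=7: fresh scan; Z[7]=0
i=8: fresh scan; Z[8]=0
i=9: fresh scan; Z[9]=0
i=10: fresh scan; Z[10]=1 extend→box=[10,11)
i=11: fresh scan; Z[11]=4 extend→box=[11,15)
i=12: min(r-i=3, Z[1]=0)=0; Z[12]=0
i=13: min(r-i=2, Z[2]=2)=2; Z[13]=3 extend→box=[13,16)
i=14: min(r-i=2, Z[1]=0)=0; Z[14]=0
i=15: min(r-i=1, Z[2]=2)=1; Z[15]=1
i=16: fresh scan; Z[16]=1 extend→box=[16,17)
i=17: fresh scan; Z[17]=0
i=18: fresh scan; Z[18]=0
i=19: fresh scan; Z[19]=0
i=20: fresh scan; Z[20]=0
i=21: fresh scan; Z[21]=0
i=22: fresh scan; Z[22]=5 extend→box=[22,27)
i=23: min(r-i=4, Z[1]=0)=0; Z[23]=0
i=24: min(r-i=3, Z[2]=2)=2; Z[24]=2
i=25: min(r-i=2, Z[3]=0)=0; Z[25]=0
i=26: min(r-i=1, Z[4]=0)=0; Z[26]=0
i=27: fresh scan; Z[27]=4 extend→box=[27,31)
i=28: min(r-i=3, Z[1]=0)=0; Z[28]=0
i=29: min(r-i=2, Z[2]=2)=2; Z[29]=2
i=30: min(r-i=1, Z[3]=0)=0; Z[30]=0

[31, 0, 2, 0, 0, 0, 0, 0, 0, 0, 1, 4, 0, 3, 0, 1, 1, 0, 0, 0, 0, 0, 5, 0, 2, 0, 0, 4, 0, 2, 0]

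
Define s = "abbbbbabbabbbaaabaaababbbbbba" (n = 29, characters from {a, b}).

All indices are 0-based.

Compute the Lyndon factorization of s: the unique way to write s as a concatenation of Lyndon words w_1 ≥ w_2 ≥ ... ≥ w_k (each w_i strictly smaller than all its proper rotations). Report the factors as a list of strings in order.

emit factor 1: 'abbbbb' (i=0, period=6)
emit factor 2: 'abbabbb' (i=6, period=7)
emit factor 3: 'aaabaaababbbbbb' (i=13, period=15)
emit factor 4: 'a' (i=28, period=1)

["abbbbb", "abbabbb", "aaabaaababbbbbb", "a"]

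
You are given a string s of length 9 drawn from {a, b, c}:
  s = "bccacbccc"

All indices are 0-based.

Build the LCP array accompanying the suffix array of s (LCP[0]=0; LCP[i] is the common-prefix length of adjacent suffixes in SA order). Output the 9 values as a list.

[0, 0, 3, 0, 1, 1, 1, 2, 2]

rank→(start, suffix):
  0 → (3, 'acbccc')
  1 → (0, 'bccacbccc')
  2 → (5, 'bccc')
  3 → (8, 'c')
  4 → (2, 'cacbccc')
  5 → (4, 'cbccc')
  6 → (7, 'cc')
  7 → (1, 'ccacbccc')
  8 → (6, 'ccc')

SA = [3, 0, 5, 8, 2, 4, 7, 1, 6]
[i] adj suffixes → lcp
  [1] 3/0 → 0 ('')
  [2] 0/5 → 3 ('bcc')
  [3] 5/8 → 0 ('')
  [4] 8/2 → 1 ('c')
  [5] 2/4 → 1 ('c')
  [6] 4/7 → 1 ('c')
  [7] 7/1 → 2 ('cc')
  [8] 1/6 → 2 ('cc')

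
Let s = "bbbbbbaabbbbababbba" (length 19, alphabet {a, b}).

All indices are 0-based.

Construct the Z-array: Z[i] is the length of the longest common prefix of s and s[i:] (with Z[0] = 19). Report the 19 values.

Z[0]=19
i=1: fresh scan; Z[1]=5 grow→box=[1,6)
i=2: min(r-i=4, Z[1]=5)=4; Z[2]=4
i=3: min(r-i=3, Z[2]=4)=3; Z[3]=3
i=4: min(r-i=2, Z[3]=3)=2; Z[4]=2
i=5: min(r-i=1, Z[4]=2)=1; Z[5]=1
i=6: fresh scan; Z[6]=0
i=7: fresh scan; Z[7]=0
i=8: fresh scan; Z[8]=4 grow→box=[8,12)
i=9: min(r-i=3, Z[1]=5)=3; Z[9]=3
i=10: min(r-i=2, Z[2]=4)=2; Z[10]=2
i=11: min(r-i=1, Z[3]=3)=1; Z[11]=1
i=12: fresh scan; Z[12]=0
i=13: fresh scan; Z[13]=1 grow→box=[13,14)
i=14: fresh scan; Z[14]=0
i=15: fresh scan; Z[15]=3 grow→box=[15,18)
i=16: min(r-i=2, Z[1]=5)=2; Z[16]=2
i=17: min(r-i=1, Z[2]=4)=1; Z[17]=1
i=18: fresh scan; Z[18]=0

[19, 5, 4, 3, 2, 1, 0, 0, 4, 3, 2, 1, 0, 1, 0, 3, 2, 1, 0]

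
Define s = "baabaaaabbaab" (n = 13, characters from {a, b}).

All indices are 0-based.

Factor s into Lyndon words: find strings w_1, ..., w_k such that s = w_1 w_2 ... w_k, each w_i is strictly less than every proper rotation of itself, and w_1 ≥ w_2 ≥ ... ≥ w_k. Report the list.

["b", "aab", "aaaabbaab"]

emit factor 1: 'b' (i=0, period=1)
emit factor 2: 'aab' (i=1, period=3)
emit factor 3: 'aaaabbaab' (i=4, period=9)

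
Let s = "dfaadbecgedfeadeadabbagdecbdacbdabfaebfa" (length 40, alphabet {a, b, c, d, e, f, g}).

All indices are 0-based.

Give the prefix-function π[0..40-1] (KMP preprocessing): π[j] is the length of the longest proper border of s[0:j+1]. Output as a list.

π[0] = 0
j=1 s[j]='f': π[1]=0 (border '')
j=2 s[j]='a': π[2]=0 (border '')
j=3 s[j]='a': π[3]=0 (border '')
j=4 s[j]='d': π[4]=1 (border 'd')
j=5 s[j]='b': k: 1→0; π[5]=0 (border '')
j=6 s[j]='e': π[6]=0 (border '')
j=7 s[j]='c': π[7]=0 (border '')
j=8 s[j]='g': π[8]=0 (border '')
j=9 s[j]='e': π[9]=0 (border '')
j=10 s[j]='d': π[10]=1 (border 'd')
j=11 s[j]='f': π[11]=2 (border 'df')
j=12 s[j]='e': k: 2→0; π[12]=0 (border '')
j=13 s[j]='a': π[13]=0 (border '')
j=14 s[j]='d': π[14]=1 (border 'd')
j=15 s[j]='e': k: 1→0; π[15]=0 (border '')
j=16 s[j]='a': π[16]=0 (border '')
j=17 s[j]='d': π[17]=1 (border 'd')
j=18 s[j]='a': k: 1→0; π[18]=0 (border '')
j=19 s[j]='b': π[19]=0 (border '')
j=20 s[j]='b': π[20]=0 (border '')
j=21 s[j]='a': π[21]=0 (border '')
j=22 s[j]='g': π[22]=0 (border '')
j=23 s[j]='d': π[23]=1 (border 'd')
j=24 s[j]='e': k: 1→0; π[24]=0 (border '')
j=25 s[j]='c': π[25]=0 (border '')
j=26 s[j]='b': π[26]=0 (border '')
j=27 s[j]='d': π[27]=1 (border 'd')
j=28 s[j]='a': k: 1→0; π[28]=0 (border '')
j=29 s[j]='c': π[29]=0 (border '')
j=30 s[j]='b': π[30]=0 (border '')
j=31 s[j]='d': π[31]=1 (border 'd')
j=32 s[j]='a': k: 1→0; π[32]=0 (border '')
j=33 s[j]='b': π[33]=0 (border '')
j=34 s[j]='f': π[34]=0 (border '')
j=35 s[j]='a': π[35]=0 (border '')
j=36 s[j]='e': π[36]=0 (border '')
j=37 s[j]='b': π[37]=0 (border '')
j=38 s[j]='f': π[38]=0 (border '')
j=39 s[j]='a': π[39]=0 (border '')

[0, 0, 0, 0, 1, 0, 0, 0, 0, 0, 1, 2, 0, 0, 1, 0, 0, 1, 0, 0, 0, 0, 0, 1, 0, 0, 0, 1, 0, 0, 0, 1, 0, 0, 0, 0, 0, 0, 0, 0]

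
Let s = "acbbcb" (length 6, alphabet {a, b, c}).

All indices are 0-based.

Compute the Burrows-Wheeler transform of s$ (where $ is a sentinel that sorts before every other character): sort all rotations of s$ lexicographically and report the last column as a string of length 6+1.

b$ccbba

rank  rotation last
    0  $acbbcb  b
    1  acbbcb$  $
    2  b$acbbc  c
    3  bbcb$ac  c
    4  bcb$acb  b
    5  cb$acbb  b
    6  cbbcb$a  a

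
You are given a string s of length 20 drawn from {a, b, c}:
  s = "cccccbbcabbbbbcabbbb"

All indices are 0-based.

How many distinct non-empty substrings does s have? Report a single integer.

sorted suffixes:
  #0 SA[0]=15  'abbbb'
  #1 SA[1]=8  'abbbbbcabbbb'
  #2 SA[2]=19  'b'
  #3 SA[3]=18  'bb'
  #4 SA[4]=17  'bbb'
  #5 SA[5]=16  'bbbb'
  #6 SA[6]=9  'bbbbbcabbbb'
  #7 SA[7]=10  'bbbbcabbbb'
  #8 SA[8]=11  'bbbcabbbb'
  #9 SA[9]=12  'bbcabbbb'
  #10 SA[10]=5  'bbcabbbbbcabbbb'
  #11 SA[11]=13  'bcabbbb'
  #12 SA[12]=6  'bcabbbbbcabbbb'
  #13 SA[13]=14  'cabbbb'
  #14 SA[14]=7  'cabbbbbcabbbb'
  #15 SA[15]=4  'cbbcabbbbbcabbbb'
  #16 SA[16]=3  'ccbbcabbbbbcabbbb'
  #17 SA[17]=2  'cccbbcabbbbbcabbbb'
  #18 SA[18]=1  'ccccbbcabbbbbcabbbb'
  #19 SA[19]=0  'cccccbbcabbbbbcabbbb'

SA = [15, 8, 19, 18, 17, 16, 9, 10, 11, 12, 5, 13, 6, 14, 7, 4, 3, 2, 1, 0]
i: (SA[i-1],SA[i]) lcp shared
  1: (15,8) 5 'abbbb'
  2: (8,19) 0 ''
  3: (19,18) 1 'b'
  4: (18,17) 2 'bb'
  5: (17,16) 3 'bbb'
  6: (16,9) 4 'bbbb'
  7: (9,10) 4 'bbbb'
  8: (10,11) 3 'bbb'
  9: (11,12) 2 'bb'
  10: (12,5) 8 'bbcabbbb'
  11: (5,13) 1 'b'
  12: (13,6) 7 'bcabbbb'
  13: (6,14) 0 ''
  14: (14,7) 6 'cabbbb'
  15: (7,4) 1 'c'
  16: (4,3) 1 'c'
  17: (3,2) 2 'cc'
  18: (2,1) 3 'ccc'
  19: (1,0) 4 'cccc'

n(n+1)/2 = 20·21/2 = 210
Σ LCP = 0 + 5 + 0 + 1 + 2 + 3 + 4 + 4 + 3 + 2 + 8 + 1 + 7 + 0 + 6 + 1 + 1 + 2 + 3 + 4 = 57
distinct = 210 − 57 = 153

153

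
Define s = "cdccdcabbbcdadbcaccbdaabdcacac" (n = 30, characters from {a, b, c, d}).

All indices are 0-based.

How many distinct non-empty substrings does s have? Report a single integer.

rank→(start, suffix):
  0 → (21, 'aabdcacac')
  1 → (6, 'abbbcdadbcaccbdaabdcacac')
  2 → (22, 'abdcacac')
  3 → (28, 'ac')
  4 → (26, 'acac')
  5 → (16, 'accbdaabdcacac')
  6 → (12, 'adbcaccbdaabdcacac')
  7 → (7, 'bbbcdadbcaccbdaabdcacac')
  8 → (8, 'bbcdadbcaccbdaabdcacac')
  9 → (14, 'bcaccbdaabdcacac')
  10 → (9, 'bcdadbcaccbdaabdcacac')
  11 → (19, 'bdaabdcacac')
  12 → (23, 'bdcacac')
  13 → (29, 'c')
  14 → (5, 'cabbbcdadbcaccbdaabdcacac')
  15 → (27, 'cac')
  16 → (25, 'cacac')
  17 → (15, 'caccbdaabdcacac')
  18 → (18, 'cbdaabdcacac')
  19 → (17, 'ccbdaabdcacac')
  20 → (2, 'ccdcabbbcdadbcaccbdaabdcacac')
  21 → (10, 'cdadbcaccbdaabdcacac')
  22 → (3, 'cdcabbbcdadbcaccbdaabdcacac')
  23 → (0, 'cdccdcabbbcdadbcaccbdaabdcacac')
  24 → (20, 'daabdcacac')
  25 → (11, 'dadbcaccbdaabdcacac')
  26 → (13, 'dbcaccbdaabdcacac')
  27 → (4, 'dcabbbcdadbcaccbdaabdcacac')
  28 → (24, 'dcacac')
  29 → (1, 'dccdcabbbcdadbcaccbdaabdcacac')

SA = [21, 6, 22, 28, 26, 16, 12, 7, 8, 14, 9, 19, 23, 29, 5, 27, 25, 15, 18, 17, 2, 10, 3, 0, 20, 11, 13, 4, 24, 1]
i: (SA[i-1],SA[i]) lcp shared
  1: (21,6) 1 'a'
  2: (6,22) 2 'ab'
  3: (22,28) 1 'a'
  4: (28,26) 2 'ac'
  5: (26,16) 2 'ac'
  6: (16,12) 1 'a'
  7: (12,7) 0 ''
  8: (7,8) 2 'bb'
  9: (8,14) 1 'b'
  10: (14,9) 2 'bc'
  11: (9,19) 1 'b'
  12: (19,23) 2 'bd'
  13: (23,29) 0 ''
  14: (29,5) 1 'c'
  15: (5,27) 2 'ca'
  16: (27,25) 3 'cac'
  17: (25,15) 3 'cac'
  18: (15,18) 1 'c'
  19: (18,17) 1 'c'
  20: (17,2) 2 'cc'
  21: (2,10) 1 'c'
  22: (10,3) 2 'cd'
  23: (3,0) 3 'cdc'
  24: (0,20) 0 ''
  25: (20,11) 2 'da'
  26: (11,13) 1 'd'
  27: (13,4) 1 'd'
  28: (4,24) 3 'dca'
  29: (24,1) 2 'dc'

n(n+1)/2 = 30·31/2 = 465
Σ LCP = 0 + 1 + 2 + 1 + 2 + 2 + 1 + 0 + 2 + 1 + 2 + 1 + 2 + 0 + 1 + 2 + 3 + 3 + 1 + 1 + 2 + 1 + 2 + 3 + 0 + 2 + 1 + 1 + 3 + 2 = 45
distinct = 465 − 45 = 420

420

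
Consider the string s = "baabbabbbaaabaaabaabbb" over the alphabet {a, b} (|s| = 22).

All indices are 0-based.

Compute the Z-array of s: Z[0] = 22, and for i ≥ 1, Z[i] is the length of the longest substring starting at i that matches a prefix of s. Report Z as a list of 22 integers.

[22, 0, 0, 1, 2, 0, 1, 1, 3, 0, 0, 0, 3, 0, 0, 0, 5, 0, 0, 1, 1, 1]

Z[0]=22
i=1: outside box; Z[1]=0
i=2: outside box; Z[2]=0
i=3: outside box; Z[3]=1 extend→box=[3,4)
i=4: outside box; Z[4]=2 extend→box=[4,6)
i=5: min(r-i=1, Z[1]=0)=0; Z[5]=0
i=6: outside box; Z[6]=1 extend→box=[6,7)
i=7: outside box; Z[7]=1 extend→box=[7,8)
i=8: outside box; Z[8]=3 extend→box=[8,11)
i=9: min(r-i=2, Z[1]=0)=0; Z[9]=0
i=10: min(r-i=1, Z[2]=0)=0; Z[10]=0
i=11: outside box; Z[11]=0
i=12: outside box; Z[12]=3 extend→box=[12,15)
i=13: min(r-i=2, Z[1]=0)=0; Z[13]=0
i=14: min(r-i=1, Z[2]=0)=0; Z[14]=0
i=15: outside box; Z[15]=0
i=16: outside box; Z[16]=5 extend→box=[16,21)
i=17: min(r-i=4, Z[1]=0)=0; Z[17]=0
i=18: min(r-i=3, Z[2]=0)=0; Z[18]=0
i=19: min(r-i=2, Z[3]=1)=1; Z[19]=1
i=20: min(r-i=1, Z[4]=2)=1; Z[20]=1
i=21: outside box; Z[21]=1 extend→box=[21,22)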